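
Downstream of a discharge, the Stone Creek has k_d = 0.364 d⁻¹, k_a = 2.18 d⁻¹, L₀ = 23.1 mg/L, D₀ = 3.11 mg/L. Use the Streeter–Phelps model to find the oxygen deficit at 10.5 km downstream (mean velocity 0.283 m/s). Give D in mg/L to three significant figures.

Travel time t = x/v = 10.5 km / (0.283 m/s) = 10500 m / 0.283 m/s = 37100 s = 0.4294 d.
k_d L₀/(k_a−k_d) = 0.364×23.1/(2.18−0.364) = 8.408/1.816 = 4.630 mg/L.
e^(−k_d t) = e^(−0.364×0.4294) = 0.8553; e^(−k_a t) = e^(−2.18×0.4294) = 0.3921.
D = 4.630 × (0.8553 − 0.3921) + 3.11 × 0.3921 = 2.145 + 1.220 = 3.364 mg/L.

D ≈ 3.36 mg/L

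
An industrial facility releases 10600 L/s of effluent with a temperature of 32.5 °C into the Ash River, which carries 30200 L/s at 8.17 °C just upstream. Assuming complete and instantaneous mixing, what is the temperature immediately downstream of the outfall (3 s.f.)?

14.5 °C

Flow-weighted mixing: C = (Q_r C_r + Q_w C_w)/(Q_r + Q_w)
= (30200×8.17 + 10600×32.5)/(30200 + 10600) = 591200/40800 = 14.49 °C.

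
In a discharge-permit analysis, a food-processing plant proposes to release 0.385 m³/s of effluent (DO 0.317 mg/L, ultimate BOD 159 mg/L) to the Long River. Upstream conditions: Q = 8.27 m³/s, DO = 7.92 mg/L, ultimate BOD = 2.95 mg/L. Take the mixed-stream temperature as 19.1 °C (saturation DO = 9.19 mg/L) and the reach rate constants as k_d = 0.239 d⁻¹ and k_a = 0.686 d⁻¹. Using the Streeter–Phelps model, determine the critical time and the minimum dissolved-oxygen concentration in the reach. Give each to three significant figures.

Mixed DO = (8.27×7.92 + 0.385×0.317)/(8.27+0.385) = 65.62/8.655 = 7.582 mg/L.
Mixed L₀ = (8.27×2.95 + 0.385×159)/(8.655) = 85.61/8.655 = 9.892 mg/L.
Initial deficit D₀ = C_s − DO₀ = 9.19 − 7.582 = 1.608 mg/L.
t_c = (1/0.4470) ln[(0.686/0.239)(1 − 1.608×0.4470/(0.239×9.892))] = 2.237 × ln(1.997) = 1.548 d.
D_c = (0.239/0.686) × 9.892 × e^(−0.239×1.548) = 0.3484 × 9.892 × 0.6908 = 2.381 mg/L.
Minimum DO = 9.19 − 2.381 = 6.809 mg/L.

t_c ≈ 1.55 d; minimum DO ≈ 6.81 mg/L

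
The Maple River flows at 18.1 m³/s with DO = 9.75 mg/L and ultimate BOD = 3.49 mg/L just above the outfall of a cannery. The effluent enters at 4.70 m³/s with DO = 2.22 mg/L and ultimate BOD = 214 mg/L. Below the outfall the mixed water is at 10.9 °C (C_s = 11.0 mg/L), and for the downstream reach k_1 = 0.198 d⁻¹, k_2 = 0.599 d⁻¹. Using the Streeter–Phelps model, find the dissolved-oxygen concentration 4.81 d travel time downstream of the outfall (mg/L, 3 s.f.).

Mixed DO = (18.1×9.75 + 4.70×2.22)/(18.1+4.70) = 186.9/22.80 = 8.198 mg/L.
Mixed L₀ = (18.1×3.49 + 4.70×214)/(22.80) = 1069/22.80 = 46.88 mg/L.
Initial deficit D₀ = C_s − DO₀ = 11.0 − 8.198 = 2.802 mg/L.
D(4.81) = [0.198×46.88/(0.599−0.198)](e^(−0.198×4.81) − e^(−0.599×4.81)) + 2.802 e^(−0.599×4.81)
= 23.15 × (0.3858 − 0.05607) + 2.802 × 0.05607 = 7.791 mg/L.
DO = 11.0 − 7.791 = 3.209 mg/L.

DO ≈ 3.21 mg/L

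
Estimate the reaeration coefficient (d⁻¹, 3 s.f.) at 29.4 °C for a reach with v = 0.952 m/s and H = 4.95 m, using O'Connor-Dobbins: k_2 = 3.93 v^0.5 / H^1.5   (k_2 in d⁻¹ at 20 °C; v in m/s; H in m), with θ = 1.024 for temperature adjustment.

k_2(20) = 3.93 × 0.952^0.5 / 4.95^1.5 = 3.93 × 0.9757 / 11.01 = 0.3482 d⁻¹.
k_2(29.4) = 0.3482 × 1.024^(29.4−20) = 0.3482 × 1.250 = 0.4351 d⁻¹.

k_2 ≈ 0.435 d⁻¹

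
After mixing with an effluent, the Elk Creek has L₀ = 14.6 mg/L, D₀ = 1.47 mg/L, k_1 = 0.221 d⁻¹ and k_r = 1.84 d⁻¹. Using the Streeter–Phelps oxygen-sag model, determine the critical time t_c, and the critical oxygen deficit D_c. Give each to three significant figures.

With k_r/k_1 = 8.326 and 1 − D₀(k_r−k_1)/(k_1 L₀) = 0.2624,
t_c = ln(8.326 × 0.2624) / (1.84 − 0.221) = ln(2.185) / 1.619 = 0.7815/1.619 = 0.4827 d.
D_c = (k_1/k_r) L₀ e^(−k_1 t_c) = (0.221/1.84) × 14.6 × e^(−0.221×0.4827) = 0.1201 × 14.6 × 0.8988 = 1.576 mg/L.

t_c ≈ 0.483 d; D_c ≈ 1.58 mg/L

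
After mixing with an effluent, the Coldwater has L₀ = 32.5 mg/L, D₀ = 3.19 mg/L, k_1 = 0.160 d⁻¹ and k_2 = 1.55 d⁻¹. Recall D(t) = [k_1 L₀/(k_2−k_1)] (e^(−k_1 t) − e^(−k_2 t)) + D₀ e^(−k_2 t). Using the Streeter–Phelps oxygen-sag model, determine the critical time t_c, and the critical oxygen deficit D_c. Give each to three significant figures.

At the critical point dD/dt = 0, so k_1 L₀ e^(−k_1 t) = k_2 D. Substituting D(t) from the Streeter–Phelps equation and solving for t gives
t_c = ln[(k_2/k_1)(1 − D₀(k_2−k_1)/(k_1 L₀))] / (k_2−k_1).
Here k_2−k_1 = 1.390 d⁻¹ and 1 − D₀(k_2−k_1)/(k_1 L₀) = 1 − 3.19×1.390/(0.160×32.5) = 0.1473, so
t_c = ln(9.688 × 0.1473) / 1.390 = 0.3555 / 1.390 = 0.2557 d.
D_c = (k_1/k_2) L₀ e^(−k_1 t_c) = (0.160/1.55) × 32.5 × e^(−0.160×0.2557) = 0.1032 × 32.5 × 0.9599 = 3.220 mg/L.

t_c ≈ 0.256 d; D_c ≈ 3.22 mg/L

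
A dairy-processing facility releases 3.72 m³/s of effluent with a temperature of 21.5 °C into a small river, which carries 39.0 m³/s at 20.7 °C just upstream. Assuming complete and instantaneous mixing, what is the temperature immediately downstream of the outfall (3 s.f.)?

20.8 °C

Flow-weighted mixing: C = (Q_r C_r + Q_w C_w)/(Q_r + Q_w)
= (39.0×20.7 + 3.72×21.5)/(39.0 + 3.72) = 887.3/42.72 = 20.77 °C.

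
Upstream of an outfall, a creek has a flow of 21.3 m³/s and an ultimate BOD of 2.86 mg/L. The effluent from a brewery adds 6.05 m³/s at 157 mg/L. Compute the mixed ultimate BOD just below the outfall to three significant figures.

37.0 mg/L

Flow-weighted mixing: C = (Q_r C_r + Q_w C_w)/(Q_r + Q_w)
= (21.3×2.86 + 6.05×157)/(21.3 + 6.05) = 1011/27.35 = 36.96 mg/L.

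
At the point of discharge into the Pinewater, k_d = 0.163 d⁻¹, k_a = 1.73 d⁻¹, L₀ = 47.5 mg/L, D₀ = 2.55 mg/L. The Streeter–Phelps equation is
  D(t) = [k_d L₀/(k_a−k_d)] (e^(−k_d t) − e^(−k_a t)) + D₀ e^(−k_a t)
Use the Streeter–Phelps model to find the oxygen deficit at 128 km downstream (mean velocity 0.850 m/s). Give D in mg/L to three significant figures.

D ≈ 3.60 mg/L

Travel time t = x/v = 128 km / (0.850 m/s) = 128000 m / 0.850 m/s = 150600 s = 1.743 d.
k_d L₀/(k_a−k_d) = 0.163×47.5/(1.73−0.163) = 7.743/1.567 = 4.941 mg/L.
e^(−k_d t) = e^(−0.163×1.743) = 0.7527; e^(−k_a t) = e^(−1.73×1.743) = 0.04903.
D = 4.941 × (0.7527 − 0.04903) + 2.55 × 0.04903 = 3.477 + 0.1250 = 3.602 mg/L.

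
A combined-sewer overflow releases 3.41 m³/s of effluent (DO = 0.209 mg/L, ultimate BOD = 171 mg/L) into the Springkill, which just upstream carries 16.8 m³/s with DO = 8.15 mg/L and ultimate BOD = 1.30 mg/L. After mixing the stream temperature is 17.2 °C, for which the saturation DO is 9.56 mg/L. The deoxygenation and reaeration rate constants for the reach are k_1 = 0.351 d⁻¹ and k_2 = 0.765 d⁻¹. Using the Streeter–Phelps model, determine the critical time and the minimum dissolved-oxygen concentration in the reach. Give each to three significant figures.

t_c ≈ 1.60 d; minimum DO ≈ 1.74 mg/L

Mixed DO = (16.8×8.15 + 3.41×0.209)/(16.8+3.41) = 137.6/20.21 = 6.810 mg/L.
Mixed L₀ = (16.8×1.30 + 3.41×171)/(20.21) = 605.0/20.21 = 29.93 mg/L.
Initial deficit D₀ = C_s − DO₀ = 9.56 − 6.810 = 2.750 mg/L.
t_c = (1/0.4140) ln[(0.765/0.351)(1 − 2.750×0.4140/(0.351×29.93))] = 2.415 × ln(1.943) = 1.605 d.
D_c = (0.351/0.765) × 29.93 × e^(−0.351×1.605) = 0.4588 × 29.93 × 0.5693 = 7.819 mg/L.
Minimum DO = 9.56 − 7.819 = 1.741 mg/L.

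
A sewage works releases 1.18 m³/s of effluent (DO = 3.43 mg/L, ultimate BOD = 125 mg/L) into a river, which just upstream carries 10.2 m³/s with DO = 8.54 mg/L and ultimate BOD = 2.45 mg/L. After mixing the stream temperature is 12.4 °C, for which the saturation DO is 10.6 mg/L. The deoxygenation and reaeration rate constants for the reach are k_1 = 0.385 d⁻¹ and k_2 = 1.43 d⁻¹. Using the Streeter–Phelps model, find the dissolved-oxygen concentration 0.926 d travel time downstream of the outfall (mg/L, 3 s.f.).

Mixed DO = (10.2×8.54 + 1.18×3.43)/(10.2+1.18) = 91.16/11.38 = 8.010 mg/L.
Mixed L₀ = (10.2×2.45 + 1.18×125)/(11.38) = 172.5/11.38 = 15.16 mg/L.
Initial deficit D₀ = C_s − DO₀ = 10.6 − 8.010 = 2.590 mg/L.
D(0.926) = [0.385×15.16/(1.43−0.385)](e^(−0.385×0.926) − e^(−1.43×0.926)) + 2.590 e^(−1.43×0.926)
= 5.584 × (0.7001 − 0.2660) + 2.590 × 0.2660 = 3.113 mg/L.
DO = 10.6 − 3.113 = 7.487 mg/L.

DO ≈ 7.49 mg/L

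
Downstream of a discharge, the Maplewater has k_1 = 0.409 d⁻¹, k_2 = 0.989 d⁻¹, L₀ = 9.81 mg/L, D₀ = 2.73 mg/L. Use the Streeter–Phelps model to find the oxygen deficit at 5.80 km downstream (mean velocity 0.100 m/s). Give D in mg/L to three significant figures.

Travel time t = x/v = 5.80 km / (0.100 m/s) = 5800 m / 0.100 m/s = 58000 s = 0.6713 d.
k_1 L₀/(k_2−k_1) = 0.409×9.81/(0.989−0.409) = 4.012/0.5800 = 6.918 mg/L.
e^(−k_1 t) = e^(−0.409×0.6713) = 0.7599; e^(−k_2 t) = e^(−0.989×0.6713) = 0.5148.
D = 6.918 × (0.7599 − 0.5148) + 2.73 × 0.5148 = 1.695 + 1.405 = 3.101 mg/L.

D ≈ 3.10 mg/L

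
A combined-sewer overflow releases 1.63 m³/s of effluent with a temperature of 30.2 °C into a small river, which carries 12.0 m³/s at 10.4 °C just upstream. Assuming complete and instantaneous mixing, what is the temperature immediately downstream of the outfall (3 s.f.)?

Flow-weighted mixing: C = (Q_r C_r + Q_w C_w)/(Q_r + Q_w)
= (12.0×10.4 + 1.63×30.2)/(12.0 + 1.63) = 174.0/13.63 = 12.77 °C.

12.8 °C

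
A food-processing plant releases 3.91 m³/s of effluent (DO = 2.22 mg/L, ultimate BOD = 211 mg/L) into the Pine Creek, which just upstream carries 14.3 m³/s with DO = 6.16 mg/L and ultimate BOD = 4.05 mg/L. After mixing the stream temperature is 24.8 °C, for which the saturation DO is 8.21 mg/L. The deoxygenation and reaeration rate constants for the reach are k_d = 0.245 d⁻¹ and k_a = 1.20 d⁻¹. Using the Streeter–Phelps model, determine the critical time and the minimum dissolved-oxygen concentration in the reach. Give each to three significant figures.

Mixed DO = (14.3×6.16 + 3.91×2.22)/(14.3+3.91) = 96.77/18.21 = 5.314 mg/L.
Mixed L₀ = (14.3×4.05 + 3.91×211)/(18.21) = 882.9/18.21 = 48.49 mg/L.
Initial deficit D₀ = C_s − DO₀ = 8.21 − 5.314 = 2.896 mg/L.
t_c = (1/0.9550) ln[(1.20/0.245)(1 − 2.896×0.9550/(0.245×48.49))] = 1.047 × ln(3.758) = 1.386 d.
D_c = (0.245/1.20) × 48.49 × e^(−0.245×1.386) = 0.2042 × 48.49 × 0.7120 = 7.049 mg/L.
Minimum DO = 8.21 − 7.049 = 1.161 mg/L.

t_c ≈ 1.39 d; minimum DO ≈ 1.16 mg/L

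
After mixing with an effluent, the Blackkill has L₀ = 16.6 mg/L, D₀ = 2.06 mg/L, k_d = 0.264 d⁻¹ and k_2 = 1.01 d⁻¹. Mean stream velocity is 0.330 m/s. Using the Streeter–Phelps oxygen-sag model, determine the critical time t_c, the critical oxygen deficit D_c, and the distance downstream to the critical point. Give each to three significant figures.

t_c = [1/(k_2−k_d)] ln[(k_2/k_d)(1 − D₀(k_2−k_d)/(k_d L₀))]
= [1/(1.01−0.264)] ln[(1.01/0.264)(1 − 2.06×0.7460/(0.264×16.6))]
= (1/0.7460) ln[3.826 × 0.6493] = 1.340 × ln(2.484) = 1.340 × 0.9099 = 1.220 d.
D_c = (k_d/k_2) L₀ e^(−k_d t_c) = (0.264/1.01) × 16.6 × e^(−0.264×1.220) = 0.2614 × 16.6 × 0.7247 = 3.144 mg/L.
x_c = v t_c = 0.330 m/s × 1.220 d × 86400 s/d = 34780 m ≈ 34.8 km.

t_c ≈ 1.22 d; D_c ≈ 3.14 mg/L; x_c ≈ 34.8 km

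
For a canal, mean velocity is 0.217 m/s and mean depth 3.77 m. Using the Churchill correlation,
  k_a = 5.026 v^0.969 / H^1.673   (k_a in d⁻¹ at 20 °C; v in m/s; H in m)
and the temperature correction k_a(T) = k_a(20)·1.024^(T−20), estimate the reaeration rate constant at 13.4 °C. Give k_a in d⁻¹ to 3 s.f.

k_a(20) = 5.026 × 0.217^0.969 / 3.77^1.673 = 5.026 × 0.2275 / 9.209 = 0.1242 d⁻¹.
k_a(13.4) = 0.1242 × 1.024^(13.4−20) = 0.1242 × 0.8551 = 0.1062 d⁻¹.

k_a ≈ 0.106 d⁻¹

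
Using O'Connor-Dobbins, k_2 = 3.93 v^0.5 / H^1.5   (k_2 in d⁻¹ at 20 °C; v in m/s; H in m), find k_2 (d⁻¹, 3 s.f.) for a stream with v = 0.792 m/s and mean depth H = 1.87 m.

k_2 ≈ 1.37 d⁻¹

k_2 = 3.93 × 0.792^0.5 / 1.87^1.5 = 3.93 × 0.8899 / 2.557 = 1.368 d⁻¹.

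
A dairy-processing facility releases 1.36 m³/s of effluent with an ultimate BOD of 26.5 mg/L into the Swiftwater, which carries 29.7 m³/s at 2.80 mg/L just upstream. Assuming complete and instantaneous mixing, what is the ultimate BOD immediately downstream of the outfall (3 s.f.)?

3.84 mg/L

Flow-weighted mixing: C = (Q_r C_r + Q_w C_w)/(Q_r + Q_w)
= (29.7×2.80 + 1.36×26.5)/(29.7 + 1.36) = 119.2/31.06 = 3.838 mg/L.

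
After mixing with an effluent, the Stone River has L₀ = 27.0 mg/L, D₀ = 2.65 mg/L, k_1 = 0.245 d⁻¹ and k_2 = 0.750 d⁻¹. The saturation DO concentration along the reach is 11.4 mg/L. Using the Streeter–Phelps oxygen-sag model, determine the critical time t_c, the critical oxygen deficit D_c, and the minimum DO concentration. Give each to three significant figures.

t_c ≈ 1.77 d; D_c ≈ 5.72 mg/L; min DO ≈ 5.68 mg/L

t_c = [1/(k_2−k_1)] ln[(k_2/k_1)(1 − D₀(k_2−k_1)/(k_1 L₀))]
= [1/(0.750−0.245)] ln[(0.750/0.245)(1 − 2.65×0.5050/(0.245×27.0))]
= (1/0.5050) ln[3.061 × 0.7977] = 1.980 × ln(2.442) = 1.980 × 0.8928 = 1.768 d.
D_c = (k_1/k_2) L₀ e^(−k_1 t_c) = (0.245/0.750) × 27.0 × e^(−0.245×1.768) = 0.3267 × 27.0 × 0.6485 = 5.720 mg/L.
Minimum DO = C_s − D_c = 11.4 − 5.720 = 5.680 mg/L.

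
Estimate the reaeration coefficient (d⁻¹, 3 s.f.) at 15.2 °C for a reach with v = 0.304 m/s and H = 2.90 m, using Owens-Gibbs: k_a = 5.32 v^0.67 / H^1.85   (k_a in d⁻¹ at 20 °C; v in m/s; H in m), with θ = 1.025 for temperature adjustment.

k_a ≈ 0.297 d⁻¹

k_a(20) = 5.32 × 0.304^0.67 / 2.90^1.85 = 5.32 × 0.4503 / 7.169 = 0.3342 d⁻¹.
k_a(15.2) = 0.3342 × 1.025^(15.2−20) = 0.3342 × 0.8882 = 0.2968 d⁻¹.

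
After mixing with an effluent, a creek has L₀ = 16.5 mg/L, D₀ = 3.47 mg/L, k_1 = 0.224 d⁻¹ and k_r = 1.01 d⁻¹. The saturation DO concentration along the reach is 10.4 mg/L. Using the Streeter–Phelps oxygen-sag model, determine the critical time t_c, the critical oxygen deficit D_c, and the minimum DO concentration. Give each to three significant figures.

t_c ≈ 0.212 d; D_c ≈ 3.49 mg/L; min DO ≈ 6.91 mg/L

At the critical point dD/dt = 0, so k_1 L₀ e^(−k_1 t) = k_r D. Substituting D(t) from the Streeter–Phelps equation and solving for t gives
t_c = ln[(k_r/k_1)(1 − D₀(k_r−k_1)/(k_1 L₀))] / (k_r−k_1).
Here k_r−k_1 = 0.7860 d⁻¹ and 1 − D₀(k_r−k_1)/(k_1 L₀) = 1 − 3.47×0.7860/(0.224×16.5) = 0.2621, so
t_c = ln(4.509 × 0.2621) / 0.7860 = 0.1669 / 0.7860 = 0.2123 d.
D_c = (k_1/k_r) L₀ e^(−k_1 t_c) = (0.224/1.01) × 16.5 × e^(−0.224×0.2123) = 0.2218 × 16.5 × 0.9536 = 3.489 mg/L.
Minimum DO = C_s − D_c = 10.4 − 3.489 = 6.911 mg/L.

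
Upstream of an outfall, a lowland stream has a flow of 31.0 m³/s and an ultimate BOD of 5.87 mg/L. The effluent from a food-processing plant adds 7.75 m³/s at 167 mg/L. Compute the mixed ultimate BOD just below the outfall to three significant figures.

Flow-weighted mixing: C = (Q_r C_r + Q_w C_w)/(Q_r + Q_w)
= (31.0×5.87 + 7.75×167)/(31.0 + 7.75) = 1476/38.75 = 38.10 mg/L.

38.1 mg/L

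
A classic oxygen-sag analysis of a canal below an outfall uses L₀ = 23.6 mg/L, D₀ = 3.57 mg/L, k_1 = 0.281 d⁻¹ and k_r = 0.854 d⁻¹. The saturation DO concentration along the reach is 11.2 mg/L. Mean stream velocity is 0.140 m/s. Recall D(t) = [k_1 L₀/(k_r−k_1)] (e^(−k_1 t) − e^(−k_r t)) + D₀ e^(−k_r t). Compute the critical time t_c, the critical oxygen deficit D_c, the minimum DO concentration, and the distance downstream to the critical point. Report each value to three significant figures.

t_c ≈ 1.30 d; D_c ≈ 5.39 mg/L; min DO ≈ 5.81 mg/L; x_c ≈ 15.7 km

At the critical point dD/dt = 0, so k_1 L₀ e^(−k_1 t) = k_r D. Substituting D(t) from the Streeter–Phelps equation and solving for t gives
t_c = ln[(k_r/k_1)(1 − D₀(k_r−k_1)/(k_1 L₀))] / (k_r−k_1).
Here k_r−k_1 = 0.5730 d⁻¹ and 1 − D₀(k_r−k_1)/(k_1 L₀) = 1 − 3.57×0.5730/(0.281×23.6) = 0.6915, so
t_c = ln(3.039 × 0.6915) / 0.5730 = 0.7427 / 0.5730 = 1.296 d.
D_c = (k_1/k_r) L₀ e^(−k_1 t_c) = (0.281/0.854) × 23.6 × e^(−0.281×1.296) = 0.3290 × 23.6 × 0.6947 = 5.395 mg/L.
Minimum DO = C_s − D_c = 11.2 − 5.395 = 5.805 mg/L.
x_c = v t_c = 0.140 m/s × 1.296 d × 86400 s/d = 15680 m ≈ 15.7 km.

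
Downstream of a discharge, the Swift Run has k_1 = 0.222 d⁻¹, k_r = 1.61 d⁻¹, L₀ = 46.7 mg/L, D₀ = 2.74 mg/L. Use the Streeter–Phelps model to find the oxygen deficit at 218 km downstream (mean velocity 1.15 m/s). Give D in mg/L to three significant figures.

Travel time t = x/v = 218 km / (1.15 m/s) = 218000 m / 1.15 m/s = 189600 s = 2.194 d.
k_1 L₀/(k_r−k_1) = 0.222×46.7/(1.61−0.222) = 10.37/1.388 = 7.469 mg/L.
e^(−k_1 t) = e^(−0.222×2.194) = 0.6144; e^(−k_r t) = e^(−1.61×2.194) = 0.02923.
D = 7.469 × (0.6144 − 0.02923) + 2.74 × 0.02923 = 4.371 + 0.08010 = 4.451 mg/L.

D ≈ 4.45 mg/L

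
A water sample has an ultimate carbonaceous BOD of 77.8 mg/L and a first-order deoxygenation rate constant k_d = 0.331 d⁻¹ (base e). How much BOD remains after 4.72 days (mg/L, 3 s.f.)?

L ≈ 16.3 mg/L

L_t = L₀ e^(−k_d t) = 77.8 × e^(−0.331×4.72) = 77.8 × 0.2096 = 16.31 mg/L.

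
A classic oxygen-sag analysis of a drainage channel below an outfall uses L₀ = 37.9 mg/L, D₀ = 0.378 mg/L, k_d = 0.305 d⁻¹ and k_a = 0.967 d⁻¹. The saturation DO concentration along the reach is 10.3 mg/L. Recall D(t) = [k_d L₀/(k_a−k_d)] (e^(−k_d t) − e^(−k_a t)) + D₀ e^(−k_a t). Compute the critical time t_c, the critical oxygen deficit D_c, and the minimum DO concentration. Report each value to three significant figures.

t_c ≈ 1.71 d; D_c ≈ 7.10 mg/L; min DO ≈ 3.20 mg/L

With k_a/k_d = 3.170 and 1 − D₀(k_a−k_d)/(k_d L₀) = 0.9784,
t_c = ln(3.170 × 0.9784) / (0.967 − 0.305) = ln(3.102) / 0.6620 = 1.132/0.6620 = 1.710 d.
D_c = (k_d/k_a) L₀ e^(−k_d t_c) = (0.305/0.967) × 37.9 × e^(−0.305×1.710) = 0.3154 × 37.9 × 0.5936 = 7.096 mg/L.
Minimum DO = C_s − D_c = 10.3 − 7.096 = 3.204 mg/L.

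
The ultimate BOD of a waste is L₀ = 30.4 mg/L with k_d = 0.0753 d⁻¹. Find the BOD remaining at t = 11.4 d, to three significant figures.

L ≈ 12.9 mg/L

L_t = L₀ e^(−k_d t) = 30.4 × e^(−0.0753×11.4) = 30.4 × 0.4238 = 12.88 mg/L.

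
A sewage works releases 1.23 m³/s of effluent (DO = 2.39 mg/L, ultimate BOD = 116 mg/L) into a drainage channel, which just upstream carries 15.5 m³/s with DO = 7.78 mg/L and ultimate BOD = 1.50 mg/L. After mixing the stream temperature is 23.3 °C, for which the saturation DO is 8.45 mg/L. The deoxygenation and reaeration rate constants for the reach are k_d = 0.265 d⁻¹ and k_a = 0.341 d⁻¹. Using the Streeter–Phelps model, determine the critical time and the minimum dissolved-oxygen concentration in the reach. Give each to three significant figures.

Mixed DO = (15.5×7.78 + 1.23×2.39)/(15.5+1.23) = 123.5/16.73 = 7.384 mg/L.
Mixed L₀ = (15.5×1.50 + 1.23×116)/(16.73) = 165.9/16.73 = 9.918 mg/L.
Initial deficit D₀ = C_s − DO₀ = 8.45 − 7.384 = 1.066 mg/L.
t_c = (1/0.07600) ln[(0.341/0.265)(1 − 1.066×0.07600/(0.265×9.918))] = 13.16 × ln(1.247) = 2.906 d.
D_c = (0.265/0.341) × 9.918 × e^(−0.265×2.906) = 0.7771 × 9.918 × 0.4630 = 3.569 mg/L.
Minimum DO = 8.45 − 3.569 = 4.881 mg/L.

t_c ≈ 2.91 d; minimum DO ≈ 4.88 mg/L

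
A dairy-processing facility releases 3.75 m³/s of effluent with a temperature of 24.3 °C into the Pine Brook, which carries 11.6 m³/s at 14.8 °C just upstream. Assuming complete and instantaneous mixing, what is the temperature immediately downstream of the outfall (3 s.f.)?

17.1 °C

Flow-weighted mixing: C = (Q_r C_r + Q_w C_w)/(Q_r + Q_w)
= (11.6×14.8 + 3.75×24.3)/(11.6 + 3.75) = 262.8/15.35 = 17.12 °C.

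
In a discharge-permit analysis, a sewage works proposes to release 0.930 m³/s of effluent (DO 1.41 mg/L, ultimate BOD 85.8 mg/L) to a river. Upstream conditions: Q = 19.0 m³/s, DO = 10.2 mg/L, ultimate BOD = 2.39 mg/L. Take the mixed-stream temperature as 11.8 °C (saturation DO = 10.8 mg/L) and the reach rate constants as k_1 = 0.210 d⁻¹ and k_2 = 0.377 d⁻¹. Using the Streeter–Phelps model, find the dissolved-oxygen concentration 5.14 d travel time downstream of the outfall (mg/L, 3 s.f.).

Mixed DO = (19.0×10.2 + 0.930×1.41)/(19.0+0.930) = 195.1/19.93 = 9.790 mg/L.
Mixed L₀ = (19.0×2.39 + 0.930×85.8)/(19.93) = 125.2/19.93 = 6.282 mg/L.
Initial deficit D₀ = C_s − DO₀ = 10.8 − 9.790 = 1.010 mg/L.
D(5.14) = [0.210×6.282/(0.377−0.210)](e^(−0.210×5.14) − e^(−0.377×5.14)) + 1.010 e^(−0.377×5.14)
= 7.900 × (0.3398 − 0.1440) + 1.010 × 0.1440 = 1.692 mg/L.
DO = 10.8 − 1.692 = 9.108 mg/L.

DO ≈ 9.11 mg/L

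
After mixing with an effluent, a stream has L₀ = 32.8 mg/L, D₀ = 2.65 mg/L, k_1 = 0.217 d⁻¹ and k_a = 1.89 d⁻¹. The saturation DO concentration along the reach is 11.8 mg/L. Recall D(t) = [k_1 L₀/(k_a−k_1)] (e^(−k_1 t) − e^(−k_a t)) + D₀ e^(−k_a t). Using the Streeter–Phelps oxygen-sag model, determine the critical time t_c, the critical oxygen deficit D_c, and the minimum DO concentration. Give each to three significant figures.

With k_a/k_1 = 8.710 and 1 − D₀(k_a−k_1)/(k_1 L₀) = 0.3771,
t_c = ln(8.710 × 0.3771) / (1.89 − 0.217) = ln(3.285) / 1.673 = 1.189/1.673 = 0.7108 d.
D_c = (k_1/k_a) L₀ e^(−k_1 t_c) = (0.217/1.89) × 32.8 × e^(−0.217×0.7108) = 0.1148 × 32.8 × 0.8571 = 3.228 mg/L.
Minimum DO = C_s − D_c = 11.8 − 3.228 = 8.572 mg/L.

t_c ≈ 0.711 d; D_c ≈ 3.23 mg/L; min DO ≈ 8.57 mg/L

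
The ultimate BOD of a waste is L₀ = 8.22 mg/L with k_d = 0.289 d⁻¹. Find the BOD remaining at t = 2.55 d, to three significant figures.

L_t = L₀ e^(−k_d t) = 8.22 × e^(−0.289×2.55) = 8.22 × 0.4786 = 3.934 mg/L.

L ≈ 3.93 mg/L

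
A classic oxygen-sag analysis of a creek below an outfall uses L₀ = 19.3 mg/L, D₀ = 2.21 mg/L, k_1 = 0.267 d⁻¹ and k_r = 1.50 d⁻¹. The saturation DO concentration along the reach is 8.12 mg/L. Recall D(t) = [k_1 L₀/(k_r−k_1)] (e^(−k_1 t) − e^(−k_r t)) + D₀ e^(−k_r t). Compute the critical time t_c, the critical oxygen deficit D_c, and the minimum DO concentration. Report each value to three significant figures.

With k_r/k_1 = 5.618 and 1 − D₀(k_r−k_1)/(k_1 L₀) = 0.4712,
t_c = ln(5.618 × 0.4712) / (1.50 − 0.267) = ln(2.647) / 1.233 = 0.9735/1.233 = 0.7895 d.
D_c = (k_1/k_r) L₀ e^(−k_1 t_c) = (0.267/1.50) × 19.3 × e^(−0.267×0.7895) = 0.1780 × 19.3 × 0.8099 = 2.782 mg/L.
Minimum DO = C_s − D_c = 8.12 − 2.782 = 5.338 mg/L.

t_c ≈ 0.790 d; D_c ≈ 2.78 mg/L; min DO ≈ 5.34 mg/L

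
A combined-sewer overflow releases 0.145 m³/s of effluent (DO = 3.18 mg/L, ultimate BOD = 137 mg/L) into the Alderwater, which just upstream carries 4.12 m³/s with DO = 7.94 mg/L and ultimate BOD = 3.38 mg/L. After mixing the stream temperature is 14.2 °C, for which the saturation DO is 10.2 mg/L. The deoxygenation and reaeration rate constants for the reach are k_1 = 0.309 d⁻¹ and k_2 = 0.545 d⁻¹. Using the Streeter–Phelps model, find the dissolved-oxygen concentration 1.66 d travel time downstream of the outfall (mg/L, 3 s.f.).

DO ≈ 7.21 mg/L

Mixed DO = (4.12×7.94 + 0.145×3.18)/(4.12+0.145) = 33.17/4.265 = 7.778 mg/L.
Mixed L₀ = (4.12×3.38 + 0.145×137)/(4.265) = 33.79/4.265 = 7.923 mg/L.
Initial deficit D₀ = C_s − DO₀ = 10.2 − 7.778 = 2.422 mg/L.
D(1.66) = [0.309×7.923/(0.545−0.309)](e^(−0.309×1.66) − e^(−0.545×1.66)) + 2.422 e^(−0.545×1.66)
= 10.37 × (0.5987 − 0.4047) + 2.422 × 0.4047 = 2.993 mg/L.
DO = 10.2 − 2.993 = 7.207 mg/L.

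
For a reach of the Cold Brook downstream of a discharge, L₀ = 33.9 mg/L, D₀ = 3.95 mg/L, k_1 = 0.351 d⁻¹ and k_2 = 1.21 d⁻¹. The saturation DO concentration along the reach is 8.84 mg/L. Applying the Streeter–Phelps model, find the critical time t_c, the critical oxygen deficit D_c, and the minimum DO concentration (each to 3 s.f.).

t_c ≈ 1.05 d; D_c ≈ 6.80 mg/L; min DO ≈ 2.04 mg/L

With k_2/k_1 = 3.447 and 1 − D₀(k_2−k_1)/(k_1 L₀) = 0.7148,
t_c = ln(3.447 × 0.7148) / (1.21 − 0.351) = ln(2.464) / 0.8590 = 0.9019/0.8590 = 1.050 d.
L(t_c) = L₀ e^(−k_1 t_c) = 33.9 × 0.6918 = 23.45 mg/L, and at the critical point k_2 D_c = k_1 L, so D_c = (0.351/1.21) × 23.45 = 6.803 mg/L.
Minimum DO = C_s − D_c = 8.84 − 6.803 = 2.037 mg/L.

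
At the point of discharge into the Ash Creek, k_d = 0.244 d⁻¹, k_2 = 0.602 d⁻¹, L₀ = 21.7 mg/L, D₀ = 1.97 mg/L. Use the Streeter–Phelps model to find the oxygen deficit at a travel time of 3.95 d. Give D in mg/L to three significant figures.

D ≈ 4.45 mg/L

k_d L₀/(k_2−k_d) = 0.244×21.7/(0.602−0.244) = 5.295/0.3580 = 14.79 mg/L.
e^(−k_d t) = e^(−0.244×3.950) = 0.3814; e^(−k_2 t) = e^(−0.602×3.950) = 0.09275.
D = 14.79 × (0.3814 − 0.09275) + 1.97 × 0.09275 = 4.270 + 0.1827 = 4.452 mg/L.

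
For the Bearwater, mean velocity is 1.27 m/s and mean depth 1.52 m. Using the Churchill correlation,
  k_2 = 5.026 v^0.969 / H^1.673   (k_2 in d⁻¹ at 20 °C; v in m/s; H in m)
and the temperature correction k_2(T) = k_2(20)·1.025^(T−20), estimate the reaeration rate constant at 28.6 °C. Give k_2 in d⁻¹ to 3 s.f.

k_2 ≈ 3.89 d⁻¹

k_2(20) = 5.026 × 1.27^0.969 / 1.52^1.673 = 5.026 × 1.261 / 2.015 = 3.145 d⁻¹.
k_2(28.6) = 3.145 × 1.025^(28.6−20) = 3.145 × 1.237 = 3.889 d⁻¹.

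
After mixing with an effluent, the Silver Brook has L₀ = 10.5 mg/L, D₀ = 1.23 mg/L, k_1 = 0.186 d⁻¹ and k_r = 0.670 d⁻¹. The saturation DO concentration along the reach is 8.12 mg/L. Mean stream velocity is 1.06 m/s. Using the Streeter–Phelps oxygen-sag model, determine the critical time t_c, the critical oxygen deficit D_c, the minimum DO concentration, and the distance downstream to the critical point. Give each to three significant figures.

t_c ≈ 1.90 d; D_c ≈ 2.05 mg/L; min DO ≈ 6.07 mg/L; x_c ≈ 174 km

At the critical point dD/dt = 0, so k_1 L₀ e^(−k_1 t) = k_r D. Substituting D(t) from the Streeter–Phelps equation and solving for t gives
t_c = ln[(k_r/k_1)(1 − D₀(k_r−k_1)/(k_1 L₀))] / (k_r−k_1).
Here k_r−k_1 = 0.4840 d⁻¹ and 1 − D₀(k_r−k_1)/(k_1 L₀) = 1 − 1.23×0.4840/(0.186×10.5) = 0.6952, so
t_c = ln(3.602 × 0.6952) / 0.4840 = 0.9179 / 0.4840 = 1.897 d.
D_c = (k_1/k_r) L₀ e^(−k_1 t_c) = (0.186/0.670) × 10.5 × e^(−0.186×1.897) = 0.2776 × 10.5 × 0.7027 = 2.048 mg/L.
Minimum DO = C_s − D_c = 8.12 − 2.048 = 6.072 mg/L.
x_c = v t_c = 1.06 m/s × 1.897 d × 86400 s/d = 173700 m ≈ 174 km.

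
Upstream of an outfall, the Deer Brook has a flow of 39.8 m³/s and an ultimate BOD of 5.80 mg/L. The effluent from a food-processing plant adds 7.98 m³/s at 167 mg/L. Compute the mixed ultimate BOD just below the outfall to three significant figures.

32.7 mg/L

Flow-weighted mixing: C = (Q_r C_r + Q_w C_w)/(Q_r + Q_w)
= (39.8×5.80 + 7.98×167)/(39.8 + 7.98) = 1564/47.78 = 32.72 mg/L.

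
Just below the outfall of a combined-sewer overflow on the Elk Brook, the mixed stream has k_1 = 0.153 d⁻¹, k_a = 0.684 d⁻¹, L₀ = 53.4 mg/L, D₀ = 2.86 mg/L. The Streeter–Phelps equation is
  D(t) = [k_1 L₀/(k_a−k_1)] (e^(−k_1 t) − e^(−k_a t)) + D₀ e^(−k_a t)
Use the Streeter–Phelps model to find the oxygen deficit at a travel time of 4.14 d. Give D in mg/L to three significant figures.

D ≈ 7.43 mg/L

k_1 L₀/(k_a−k_1) = 0.153×53.4/(0.684−0.153) = 8.170/0.5310 = 15.39 mg/L.
e^(−k_1 t) = e^(−0.153×4.140) = 0.5308; e^(−k_a t) = e^(−0.684×4.140) = 0.05891.
D = 15.39 × (0.5308 − 0.05891) + 2.86 × 0.05891 = 7.260 + 0.1685 = 7.429 mg/L.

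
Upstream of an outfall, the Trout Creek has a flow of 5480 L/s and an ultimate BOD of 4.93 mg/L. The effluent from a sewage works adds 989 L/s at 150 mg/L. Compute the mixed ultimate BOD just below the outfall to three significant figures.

27.1 mg/L

Flow-weighted mixing: C = (Q_r C_r + Q_w C_w)/(Q_r + Q_w)
= (5480×4.93 + 989×150)/(5480 + 989) = 175400/6469 = 27.11 mg/L.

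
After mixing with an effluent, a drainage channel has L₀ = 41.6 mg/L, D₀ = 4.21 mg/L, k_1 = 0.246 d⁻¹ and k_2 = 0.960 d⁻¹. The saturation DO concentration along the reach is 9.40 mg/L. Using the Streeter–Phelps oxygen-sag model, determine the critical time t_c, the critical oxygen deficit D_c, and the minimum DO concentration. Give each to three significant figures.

With k_2/k_1 = 3.902 and 1 − D₀(k_2−k_1)/(k_1 L₀) = 0.7063,
t_c = ln(3.902 × 0.7063) / (0.960 − 0.246) = ln(2.756) / 0.7140 = 1.014/0.7140 = 1.420 d.
L(t_c) = L₀ e^(−k_1 t_c) = 41.6 × 0.7052 = 29.34 mg/L, and at the critical point k_2 D_c = k_1 L, so D_c = (0.246/0.960) × 29.34 = 7.517 mg/L.
Minimum DO = C_s − D_c = 9.40 − 7.517 = 1.883 mg/L.

t_c ≈ 1.42 d; D_c ≈ 7.52 mg/L; min DO ≈ 1.88 mg/L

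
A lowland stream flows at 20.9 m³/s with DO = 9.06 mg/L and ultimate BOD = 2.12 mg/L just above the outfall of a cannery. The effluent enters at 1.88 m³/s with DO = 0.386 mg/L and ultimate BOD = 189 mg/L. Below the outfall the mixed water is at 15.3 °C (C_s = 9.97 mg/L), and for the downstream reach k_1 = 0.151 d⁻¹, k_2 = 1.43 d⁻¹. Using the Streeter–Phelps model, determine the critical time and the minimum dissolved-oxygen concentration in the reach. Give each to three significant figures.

Mixed DO = (20.9×9.06 + 1.88×0.386)/(20.9+1.88) = 190.1/22.78 = 8.344 mg/L.
Mixed L₀ = (20.9×2.12 + 1.88×189)/(22.78) = 399.6/22.78 = 17.54 mg/L.
Initial deficit D₀ = C_s − DO₀ = 9.97 − 8.344 = 1.626 mg/L.
t_c = (1/1.279) ln[(1.43/0.151)(1 − 1.626×1.279/(0.151×17.54))] = 0.7819 × ln(2.036) = 0.5559 d.
D_c = (0.151/1.43) × 17.54 × e^(−0.151×0.5559) = 0.1056 × 17.54 × 0.9195 = 1.703 mg/L.
Minimum DO = 9.97 − 1.703 = 8.267 mg/L.

t_c ≈ 0.556 d; minimum DO ≈ 8.27 mg/L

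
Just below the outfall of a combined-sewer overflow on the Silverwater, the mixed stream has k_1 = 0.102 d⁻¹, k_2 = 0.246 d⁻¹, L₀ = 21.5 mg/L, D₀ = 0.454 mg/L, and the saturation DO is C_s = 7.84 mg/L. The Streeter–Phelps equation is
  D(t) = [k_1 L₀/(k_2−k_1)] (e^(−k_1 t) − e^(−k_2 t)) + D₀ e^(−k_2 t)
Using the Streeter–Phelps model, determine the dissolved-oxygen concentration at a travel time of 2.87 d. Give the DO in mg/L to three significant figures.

DO ≈ 3.77 mg/L

k_1 L₀/(k_2−k_1) = 0.102×21.5/(0.246−0.102) = 2.193/0.1440 = 15.23 mg/L.
e^(−k_1 t) = e^(−0.102×2.870) = 0.7462; e^(−k_2 t) = e^(−0.246×2.870) = 0.4936.
D = 15.23 × (0.7462 − 0.4936) + 0.454 × 0.4936 = 3.847 + 0.2241 = 4.071 mg/L.
DO = C_s − D = 7.84 − 4.071 = 3.769 mg/L.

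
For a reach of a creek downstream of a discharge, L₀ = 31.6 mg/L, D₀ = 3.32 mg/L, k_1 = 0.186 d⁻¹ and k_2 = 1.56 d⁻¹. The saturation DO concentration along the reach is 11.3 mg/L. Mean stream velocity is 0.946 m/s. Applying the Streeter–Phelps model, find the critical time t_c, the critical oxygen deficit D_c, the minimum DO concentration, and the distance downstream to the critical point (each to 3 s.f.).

t_c ≈ 0.459 d; D_c ≈ 3.46 mg/L; min DO ≈ 7.84 mg/L; x_c ≈ 37.5 km

With k_2/k_1 = 8.387 and 1 − D₀(k_2−k_1)/(k_1 L₀) = 0.2239,
t_c = ln(8.387 × 0.2239) / (1.56 − 0.186) = ln(1.878) / 1.374 = 0.6301/1.374 = 0.4586 d.
D_c = (k_1/k_2) L₀ e^(−k_1 t_c) = (0.186/1.56) × 31.6 × e^(−0.186×0.4586) = 0.1192 × 31.6 × 0.9182 = 3.460 mg/L.
Minimum DO = C_s − D_c = 11.3 − 3.460 = 7.840 mg/L.
x_c = v t_c = 0.946 m/s × 0.4586 d × 86400 s/d = 37480 m ≈ 37.5 km.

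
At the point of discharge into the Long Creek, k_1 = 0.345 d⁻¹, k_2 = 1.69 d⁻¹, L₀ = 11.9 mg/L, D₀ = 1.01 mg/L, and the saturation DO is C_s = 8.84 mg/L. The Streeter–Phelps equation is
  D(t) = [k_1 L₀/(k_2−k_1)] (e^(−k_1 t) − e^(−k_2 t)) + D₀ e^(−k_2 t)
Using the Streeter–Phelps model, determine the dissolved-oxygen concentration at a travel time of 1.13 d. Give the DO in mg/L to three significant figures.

k_1 L₀/(k_2−k_1) = 0.345×11.9/(1.69−0.345) = 4.106/1.345 = 3.052 mg/L.
e^(−k_1 t) = e^(−0.345×1.130) = 0.6772; e^(−k_2 t) = e^(−1.69×1.130) = 0.1481.
D = 3.052 × (0.6772 − 0.1481) + 1.01 × 0.1481 = 1.615 + 0.1496 = 1.764 mg/L.
DO = C_s − D = 8.84 − 1.764 = 7.076 mg/L.

DO ≈ 7.08 mg/L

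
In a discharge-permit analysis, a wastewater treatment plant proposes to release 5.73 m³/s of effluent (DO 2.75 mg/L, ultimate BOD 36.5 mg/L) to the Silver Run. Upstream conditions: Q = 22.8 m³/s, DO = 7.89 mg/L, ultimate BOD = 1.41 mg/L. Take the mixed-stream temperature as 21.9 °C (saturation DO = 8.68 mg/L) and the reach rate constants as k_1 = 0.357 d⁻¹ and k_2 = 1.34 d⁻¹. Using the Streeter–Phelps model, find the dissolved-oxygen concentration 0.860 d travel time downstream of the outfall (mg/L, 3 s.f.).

Mixed DO = (22.8×7.89 + 5.73×2.75)/(22.8+5.73) = 195.6/28.53 = 6.858 mg/L.
Mixed L₀ = (22.8×1.41 + 5.73×36.5)/(28.53) = 241.3/28.53 = 8.458 mg/L.
Initial deficit D₀ = C_s − DO₀ = 8.68 − 6.858 = 1.822 mg/L.
D(0.860) = [0.357×8.458/(1.34−0.357)](e^(−0.357×0.860) − e^(−1.34×0.860)) + 1.822 e^(−1.34×0.860)
= 3.072 × (0.7356 − 0.3159) + 1.822 × 0.3159 = 1.865 mg/L.
DO = 8.68 − 1.865 = 6.815 mg/L.

DO ≈ 6.82 mg/L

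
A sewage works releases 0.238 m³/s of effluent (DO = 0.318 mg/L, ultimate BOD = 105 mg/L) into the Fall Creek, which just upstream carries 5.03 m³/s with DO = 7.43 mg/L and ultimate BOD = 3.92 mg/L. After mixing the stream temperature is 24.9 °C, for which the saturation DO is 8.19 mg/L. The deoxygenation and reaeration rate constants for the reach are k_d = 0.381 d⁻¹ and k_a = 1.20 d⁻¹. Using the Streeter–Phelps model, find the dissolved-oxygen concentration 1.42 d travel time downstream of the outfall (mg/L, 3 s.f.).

Mixed DO = (5.03×7.43 + 0.238×0.318)/(5.03+0.238) = 37.45/5.268 = 7.109 mg/L.
Mixed L₀ = (5.03×3.92 + 0.238×105)/(5.268) = 44.71/5.268 = 8.487 mg/L.
Initial deficit D₀ = C_s − DO₀ = 8.19 − 7.109 = 1.081 mg/L.
D(1.42) = [0.381×8.487/(1.20−0.381)](e^(−0.381×1.42) − e^(−1.20×1.42)) + 1.081 e^(−1.20×1.42)
= 3.948 × (0.5822 − 0.1820) + 1.081 × 0.1820 = 1.777 mg/L.
DO = 8.19 − 1.777 = 6.413 mg/L.

DO ≈ 6.41 mg/L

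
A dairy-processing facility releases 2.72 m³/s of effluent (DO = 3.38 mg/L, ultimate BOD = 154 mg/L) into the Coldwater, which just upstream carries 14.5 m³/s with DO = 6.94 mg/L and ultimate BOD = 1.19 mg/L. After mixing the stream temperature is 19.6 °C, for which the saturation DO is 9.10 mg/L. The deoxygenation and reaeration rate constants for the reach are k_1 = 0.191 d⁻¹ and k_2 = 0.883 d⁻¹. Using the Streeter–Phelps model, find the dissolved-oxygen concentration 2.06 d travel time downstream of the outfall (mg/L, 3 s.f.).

DO ≈ 5.08 mg/L

Mixed DO = (14.5×6.94 + 2.72×3.38)/(14.5+2.72) = 109.8/17.22 = 6.378 mg/L.
Mixed L₀ = (14.5×1.19 + 2.72×154)/(17.22) = 436.1/17.22 = 25.33 mg/L.
Initial deficit D₀ = C_s − DO₀ = 9.10 − 6.378 = 2.722 mg/L.
D(2.06) = [0.191×25.33/(0.883−0.191)](e^(−0.191×2.06) − e^(−0.883×2.06)) + 2.722 e^(−0.883×2.06)
= 6.991 × (0.6747 − 0.1622) + 2.722 × 0.1622 = 4.024 mg/L.
DO = 9.10 − 4.024 = 5.076 mg/L.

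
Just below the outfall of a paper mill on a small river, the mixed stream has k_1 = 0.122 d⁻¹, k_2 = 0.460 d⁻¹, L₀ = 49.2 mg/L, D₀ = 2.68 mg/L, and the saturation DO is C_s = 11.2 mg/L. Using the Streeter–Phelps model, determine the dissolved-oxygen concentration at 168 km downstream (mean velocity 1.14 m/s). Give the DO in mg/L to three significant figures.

DO ≈ 3.66 mg/L

Travel time t = x/v = 168 km / (1.14 m/s) = 168000 m / 1.14 m/s = 147400 s = 1.706 d.
k_1 L₀/(k_2−k_1) = 0.122×49.2/(0.460−0.122) = 6.002/0.3380 = 17.76 mg/L.
e^(−k_1 t) = e^(−0.122×1.706) = 0.8121; e^(−k_2 t) = e^(−0.460×1.706) = 0.4563.
D = 17.76 × (0.8121 − 0.4563) + 2.68 × 0.4563 = 6.319 + 1.223 = 7.542 mg/L.
DO = C_s − D = 11.2 − 7.542 = 3.658 mg/L.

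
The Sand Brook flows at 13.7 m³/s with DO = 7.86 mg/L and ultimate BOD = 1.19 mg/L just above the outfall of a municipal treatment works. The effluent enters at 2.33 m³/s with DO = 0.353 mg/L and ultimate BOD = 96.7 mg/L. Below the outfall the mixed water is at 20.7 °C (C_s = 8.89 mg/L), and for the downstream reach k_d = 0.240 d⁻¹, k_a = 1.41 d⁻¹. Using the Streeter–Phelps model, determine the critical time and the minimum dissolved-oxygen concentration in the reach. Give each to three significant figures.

Mixed DO = (13.7×7.86 + 2.33×0.353)/(13.7+2.33) = 108.5/16.03 = 6.769 mg/L.
Mixed L₀ = (13.7×1.19 + 2.33×96.7)/(16.03) = 241.6/16.03 = 15.07 mg/L.
Initial deficit D₀ = C_s − DO₀ = 8.89 − 6.769 = 2.121 mg/L.
t_c = (1/1.170) ln[(1.41/0.240)(1 − 2.121×1.170/(0.240×15.07))] = 0.8547 × ln(1.844) = 0.5232 d.
D_c = (0.240/1.41) × 15.07 × e^(−0.240×0.5232) = 0.1702 × 15.07 × 0.8820 = 2.263 mg/L.
Minimum DO = 8.89 − 2.263 = 6.627 mg/L.

t_c ≈ 0.523 d; minimum DO ≈ 6.63 mg/L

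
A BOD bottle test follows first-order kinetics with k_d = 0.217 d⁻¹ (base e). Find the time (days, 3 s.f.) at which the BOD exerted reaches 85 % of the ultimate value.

y/L₀ = 1 − e^(−k_d t) = 0.85 ⇒ e^(−k_d t) = 0.150
t = −ln(0.150) / 0.217 = 1.897 / 0.217 = 8.742 d.

t ≈ 8.74 d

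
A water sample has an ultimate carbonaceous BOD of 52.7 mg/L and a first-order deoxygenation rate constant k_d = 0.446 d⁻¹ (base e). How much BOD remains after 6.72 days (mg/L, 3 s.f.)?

L ≈ 2.63 mg/L

L_t = L₀ e^(−k_d t) = 52.7 × e^(−0.446×6.72) = 52.7 × 0.04993 = 2.631 mg/L.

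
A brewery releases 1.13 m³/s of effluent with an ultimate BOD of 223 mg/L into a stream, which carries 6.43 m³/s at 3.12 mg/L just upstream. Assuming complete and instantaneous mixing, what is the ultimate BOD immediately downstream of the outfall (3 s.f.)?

36.0 mg/L

Flow-weighted mixing: C = (Q_r C_r + Q_w C_w)/(Q_r + Q_w)
= (6.43×3.12 + 1.13×223)/(6.43 + 1.13) = 272.1/7.560 = 35.99 mg/L.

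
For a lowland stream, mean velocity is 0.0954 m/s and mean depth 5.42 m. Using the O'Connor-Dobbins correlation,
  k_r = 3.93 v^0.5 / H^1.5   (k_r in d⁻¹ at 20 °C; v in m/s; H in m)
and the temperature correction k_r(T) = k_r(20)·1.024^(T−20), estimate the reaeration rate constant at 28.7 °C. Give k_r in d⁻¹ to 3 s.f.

k_r(20) = 3.93 × 0.0954^0.5 / 5.42^1.5 = 3.93 × 0.3089 / 12.62 = 0.09620 d⁻¹.
k_r(28.7) = 0.09620 × 1.024^(28.7−20) = 0.09620 × 1.229 = 0.1182 d⁻¹.

k_r ≈ 0.118 d⁻¹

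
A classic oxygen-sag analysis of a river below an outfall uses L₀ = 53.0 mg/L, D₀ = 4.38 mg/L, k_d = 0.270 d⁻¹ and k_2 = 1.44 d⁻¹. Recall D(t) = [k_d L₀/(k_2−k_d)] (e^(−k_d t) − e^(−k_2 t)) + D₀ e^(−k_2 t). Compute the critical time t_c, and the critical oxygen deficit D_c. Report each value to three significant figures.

With k_2/k_d = 5.333 and 1 − D₀(k_2−k_d)/(k_d L₀) = 0.6419,
t_c = ln(5.333 × 0.6419) / (1.44 − 0.270) = ln(3.423) / 1.170 = 1.231/1.170 = 1.052 d.
D_c = (k_d/k_2) L₀ e^(−k_d t_c) = (0.270/1.44) × 53.0 × e^(−0.270×1.052) = 0.1875 × 53.0 × 0.7528 = 7.481 mg/L.

t_c ≈ 1.05 d; D_c ≈ 7.48 mg/L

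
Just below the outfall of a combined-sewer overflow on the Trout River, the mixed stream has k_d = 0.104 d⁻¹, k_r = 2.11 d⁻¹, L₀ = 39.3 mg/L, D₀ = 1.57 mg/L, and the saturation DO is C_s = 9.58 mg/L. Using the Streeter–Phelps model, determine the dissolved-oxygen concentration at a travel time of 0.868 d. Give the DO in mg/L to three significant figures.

k_d L₀/(k_r−k_d) = 0.104×39.3/(2.11−0.104) = 4.087/2.006 = 2.037 mg/L.
e^(−k_d t) = e^(−0.104×0.8680) = 0.9137; e^(−k_r t) = e^(−2.11×0.8680) = 0.1602.
D = 2.037 × (0.9137 − 0.1602) + 1.57 × 0.1602 = 1.535 + 0.2515 = 1.787 mg/L.
DO = C_s − D = 9.58 − 1.787 = 7.793 mg/L.

DO ≈ 7.79 mg/L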